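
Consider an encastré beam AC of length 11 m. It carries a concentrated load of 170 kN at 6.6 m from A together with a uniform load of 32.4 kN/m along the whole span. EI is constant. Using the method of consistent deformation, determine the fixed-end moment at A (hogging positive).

M_A = 506.2 kN·m

Take the two fixed-end moments M_A, M_C as redundants; the released structure is the simple span AC.
End rotations of the released simple span under the applied load (×1/EI):
  at A: point load 170 at a = 6.6: Pab(L + b)/(6LEI) = 1152/EI
  at C: point load 170 at a = 6.6: Pab(L + a)/(6LEI) = 1316/EI
  at A: UDL 32.4: wL³/(24EI) = 1797/EI
  at C: UDL 32.4: wL³/(24EI) = 1797/EI
  θ_A0 = 2949/EI,  θ_C0 = 3113/EI
Flexibility coefficients: a unit moment at one end gives L/(3EI) there and L/(6EI) at the far end, so f₁₁ = f₂₂ = 3.667/EI and f₁₂ = f₂₁ = 1.833/EI.
Compatibility — zero rotation at each built-in end:
  3.667 M_A + 1.833 M_C = 2949
  1.833 M_A + 3.667 M_C = 3113
Solving the pair gives M_A = 506.2 kN·m and M_C = 596 kN·m (hogging).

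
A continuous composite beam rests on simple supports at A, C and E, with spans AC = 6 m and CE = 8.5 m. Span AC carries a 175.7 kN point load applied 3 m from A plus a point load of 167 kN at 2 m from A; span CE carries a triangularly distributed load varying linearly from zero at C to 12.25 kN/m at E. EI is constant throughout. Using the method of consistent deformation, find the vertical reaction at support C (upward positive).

Release continuity at C by inserting a hinge; the redundant is the internal moment M_C. The primary structure is two simply-supported spans AC and CE.
Discontinuity in slope at C on the released structure — sum the simple-span end rotations:
  span AC: point load 175.7 at a = 3: Pab(L + a)/(6LEI) = 395.3/EI
  span AC: point load 167 at a = 2: Pab(L + a)/(6LEI) = 296.9/EI
  span CE: triangular load, peak 12.25: 7w₀L³/(360EI) = 146.3/EI
  relative rotation θ_0 = (692.2 + 146.3)/EI = 838.5/EI
A unit hogging moment at C produces rotation L₁/(3EI) + L₂/(3EI) = 4.833/EI.
Compatibility: M_C·(L₁+L₂)/(3EI) = θ_0, giving M_C = 173.5 kN·m (hogging).
Span AC, ΣM about A with M_C applied at C: R_C^{AC}·6 = 861.1 + 173.5, so R_C^{AC} = 172.4 kN and R_A = 342.7 − 172.4 = 170.3 kN.
Span CE, ΣM about E: R_C^{CE}·8.5 = 147.5 + 173.5, so R_C^{CE} = 37.76 kN and R_E = 52.06 − 37.76 = 14.3 kN.
R_C = 172.4 + 37.76 = 210.2 kN.

R_C = 210.2 kN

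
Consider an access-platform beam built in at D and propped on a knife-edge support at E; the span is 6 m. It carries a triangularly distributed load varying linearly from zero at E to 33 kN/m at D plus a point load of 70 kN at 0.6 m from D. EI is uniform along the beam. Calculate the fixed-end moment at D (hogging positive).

Remove the prop at E; the released (primary) structure is a cantilever built in at D.
Primary-structure tip deflection at E by superposition:
  triangular load, peak 33 at the fixed end: w₀L⁴/(30EI) = 1426/EI
  point load 70 at a = 0.6: Pa²(3L − a)/(6EI) = 73.08/EI
  δ_0 = 1499/EI
Flexibility coefficient — unit upward force at E: δ_{EE} = L³/(3EI) = 72/EI.
The prop prevents deflection at E: R_E = δ_0/δ_{EE} = 1499/72 = 20.82 kN.
Moment equilibrium about D: M_D = Σ(load moments about D) − R_E·L = 240 − 20.82×6 = 115.1 kN·m.

M_D = 115.1 kN·m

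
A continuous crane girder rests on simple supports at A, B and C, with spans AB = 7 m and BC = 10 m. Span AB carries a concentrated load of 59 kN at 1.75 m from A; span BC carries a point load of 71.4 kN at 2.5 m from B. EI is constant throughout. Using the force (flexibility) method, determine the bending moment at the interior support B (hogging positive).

Release continuity at B by inserting a hinge; the redundant is the internal moment M_B. The primary structure is two simply-supported spans AB and BC.
Discontinuity in slope at B on the released structure — sum the simple-span end rotations:
  span AB: point load 59 at a = 1.75: Pab(L + a)/(6LEI) = 112.9/EI
  span BC: point load 71.4 at a = 2.5: Pab(L + b)/(6LEI) = 390.5/EI
  relative rotation θ_0 = (112.9 + 390.5)/EI = 503.4/EI
A unit hogging moment at B produces rotation L₁/(3EI) + L₂/(3EI) = 5.667/EI.
Slope continuity at B: θ_0 = M_B·5.667/EI, so M_B = 503.4/5.667 = 88.84 kN·m (hogging).

M_B = 88.84 kN·m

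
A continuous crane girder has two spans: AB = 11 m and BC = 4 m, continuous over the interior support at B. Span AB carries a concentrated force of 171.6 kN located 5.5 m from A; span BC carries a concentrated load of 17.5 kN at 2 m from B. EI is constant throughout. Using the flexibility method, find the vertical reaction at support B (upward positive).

Release continuity at B by inserting a hinge; the redundant is the internal moment M_B. The primary structure is two simply-supported spans AB and BC.
Discontinuity in slope at B on the released structure — sum the simple-span end rotations:
  span AB: point load 171.6 at a = 5.5: Pab(L + a)/(6LEI) = 1298/EI
  span BC: point load 17.5 at a = 2: Pab(L + b)/(6LEI) = 17.5/EI
  relative rotation θ_0 = (1298 + 17.5)/EI = 1315/EI
A unit hogging moment at B produces rotation L₁/(3EI) + L₂/(3EI) = 5/EI.
Compatibility: M_B·(L₁+L₂)/(3EI) = θ_0, giving M_B = 263 kN·m (hogging).
Span AB, ΣM about A with M_B applied at B: R_B^{AB}·11 = 943.8 + 263, so R_B^{AB} = 109.7 kN and R_A = 171.6 − 109.7 = 61.89 kN.
Span BC, ΣM about C: R_B^{BC}·4 = 35 + 263, so R_B^{BC} = 74.51 kN and R_C = 17.5 − 74.51 = -57.01 kN.
R_B = 109.7 + 74.51 = 184.2 kN.

R_B = 184.2 kN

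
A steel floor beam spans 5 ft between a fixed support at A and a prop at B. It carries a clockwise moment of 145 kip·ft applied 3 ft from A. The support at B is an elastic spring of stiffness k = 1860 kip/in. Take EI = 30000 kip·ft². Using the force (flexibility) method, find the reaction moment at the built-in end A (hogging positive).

Take the reaction at B as the redundant and release it; the primary structure is a cantilever fixed at A.
Deflection at B on the released cantilever, summing each load's contribution:
  clockwise couple 145 at a = 3: M₀a(2L − a)/(2EI) = 1522/EI
Tip deflection under a unit load at B: L³/(3EI) = 41.67/EI.
With EI = 30000 kip·ft²: δ_0 = 0.05075 ft and δ_{BB} = 0.001389 ft/kip.
Compatibility — the spring shortens by R_B/k under the reaction it provides: δ_0 − R_B·δ_{BB} = R_B/k. With 1/k = 1/(1860×12) ft/kip = 0.000045 ft/kip, R_B = δ_0 / (δ_{BB} + 1/k) = 0.05075 / (0.001389 + 0.000045) = 35.4 kip.
Moment equilibrium about A: M_A = Σ(load moments about A) − R_B·L = 145 − 35.4×5 = -31.99 kip·ft.

M_A = -31.99 kip·ft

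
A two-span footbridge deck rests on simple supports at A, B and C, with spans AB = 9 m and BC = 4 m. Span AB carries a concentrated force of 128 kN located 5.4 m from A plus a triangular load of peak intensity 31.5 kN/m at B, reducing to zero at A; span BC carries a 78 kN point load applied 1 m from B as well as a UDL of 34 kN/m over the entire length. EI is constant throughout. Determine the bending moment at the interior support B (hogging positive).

M_B = 307.6 kN·m

Release continuity at B by inserting a hinge; the redundant is the internal moment M_B. The primary structure is two simply-supported spans AB and BC.
End slopes at the hinge B, treating each span as simply supported:
  span AB: point load 128 at a = 5.4: Pab(L + a)/(6LEI) = 663.6/EI
  span AB: triangular load, peak 31.5: w₀L³/(45EI) = 510.3/EI
  span BC: point load 78 at a = 1: Pab(L + b)/(6LEI) = 68.25/EI
  span BC: UDL 34: wL³/(24EI) = 90.67/EI
  relative rotation θ_0 = (1174 + 158.9)/EI = 1333/EI
A unit hogging moment at B produces rotation L₁/(3EI) + L₂/(3EI) = 4.333/EI.
Compatibility: M_B·(L₁+L₂)/(3EI) = θ_0, giving M_B = 307.6 kN·m (hogging).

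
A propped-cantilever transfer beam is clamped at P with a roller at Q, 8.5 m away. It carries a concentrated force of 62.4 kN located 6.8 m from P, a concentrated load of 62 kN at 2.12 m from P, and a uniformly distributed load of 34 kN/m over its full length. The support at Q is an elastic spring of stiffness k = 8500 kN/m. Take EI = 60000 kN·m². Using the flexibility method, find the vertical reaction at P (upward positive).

Take the reaction at Q as the redundant and release it; the primary structure is a cantilever fixed at P.
Downward deflection at the released point Q due to the loads:
  point load 62.4 at a = 6.8: Pa²(3L − a)/(6EI) = 8993/EI
  point load 62 at a = 2.12: Pa²(3L − a)/(6EI) = 1086/EI
  UDL 34: wL⁴/(8EI) = 22185/EI
  δ_0 = 32264/EI
Tip deflection under a unit load at Q: L³/(3EI) = 204.7/EI.
With EI = 60000 kN·m²: δ_0 = 0.53773 m and δ_{QQ} = 0.003412 m/kN.
Compatibility — the spring shortens by R_Q/k under the reaction it provides: δ_0 − R_Q·δ_{QQ} = R_Q/k. With 1/k = 0.000118 m/kN, R_Q = δ_0 / (δ_{QQ} + 1/k) = 0.53773 / (0.003412 + 0.000118) = 152.4 kN.
Vertical equilibrium: R_P = ΣP − R_Q = 413.4 − 152.4 = 261 kN.

R_P = 261 kN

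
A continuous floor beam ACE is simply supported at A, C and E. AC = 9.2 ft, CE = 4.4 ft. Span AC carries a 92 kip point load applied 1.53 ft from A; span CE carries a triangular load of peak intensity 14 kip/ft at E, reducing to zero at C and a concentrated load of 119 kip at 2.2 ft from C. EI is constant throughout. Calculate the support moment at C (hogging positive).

Insert a hinge at C; M_C is the redundant, and each span becomes simply supported.
Discontinuity in slope at C on the released structure — sum the simple-span end rotations:
  span AC: point load 92 at a = 1.53: Pab(L + a)/(6LEI) = 209.9/EI
  span CE: triangular load, peak 14: 7w₀L³/(360EI) = 23.19/EI
  span CE: point load 119 at a = 2.2: Pab(L + b)/(6LEI) = 144/EI
  relative rotation θ_0 = (209.9 + 167.2)/EI = 377/EI
A unit hogging moment at C produces rotation L₁/(3EI) + L₂/(3EI) = 4.533/EI.
Slope continuity at C: θ_0 = M_C·4.533/EI, so M_C = 377/4.533 = 83.17 kip·ft (hogging).

M_C = 83.17 kip·ft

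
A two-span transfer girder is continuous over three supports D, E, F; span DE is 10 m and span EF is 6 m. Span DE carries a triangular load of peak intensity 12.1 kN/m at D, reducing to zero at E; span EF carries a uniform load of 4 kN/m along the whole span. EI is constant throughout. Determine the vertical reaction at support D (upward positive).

Insert a hinge at E; M_E is the redundant, and each span becomes simply supported.
End slopes at the hinge E, treating each span as simply supported:
  span DE: triangular load, peak 12.1: 7w₀L³/(360EI) = 235.3/EI
  span EF: UDL 4: wL³/(24EI) = 36/EI
  relative rotation θ_0 = (235.3 + 36)/EI = 271.3/EI
A unit hogging moment at E produces rotation L₁/(3EI) + L₂/(3EI) = 5.333/EI.
Compatibility: M_E·(L₁+L₂)/(3EI) = θ_0, giving M_E = 50.86 kN·m (hogging).
Span DE, ΣM about D with M_E applied at E: R_E^{DE}·10 = 201.7 + 50.86, so R_E^{DE} = 25.25 kN and R_D = 60.5 − 25.25 = 35.25 kN.

R_D = 35.25 kN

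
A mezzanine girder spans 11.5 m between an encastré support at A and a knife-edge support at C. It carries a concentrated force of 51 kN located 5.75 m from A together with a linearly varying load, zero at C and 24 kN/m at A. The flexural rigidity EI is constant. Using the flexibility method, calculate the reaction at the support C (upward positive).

R_C = 43.54 kN

Release the roller at C. Primary structure: cantilever fixed at A.
Deflection at C on the released cantilever, summing each load's contribution:
  point load 51 at a = 5.75: Pa²(3L − a)/(6EI) = 8080/EI
  triangular load, peak 24 at the fixed end: w₀L⁴/(30EI) = 13992/EI
  δ_0 = 22072/EI
Tip deflection under a unit load at C: L³/(3EI) = 507/EI.
Compatibility at C: δ_0 − R_C·δ_{CC} = 0, so R_C = 22072/507 = 43.54 kN.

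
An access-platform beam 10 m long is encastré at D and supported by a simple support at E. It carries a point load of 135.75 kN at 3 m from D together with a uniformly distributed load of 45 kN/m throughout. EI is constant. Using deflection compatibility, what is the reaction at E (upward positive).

Take the reaction at E as the redundant and release it; the primary structure is a cantilever fixed at D.
Primary-structure tip deflection at E by superposition:
  point load 135.75 at a = 3: Pa²(3L − a)/(6EI) = 5498/EI
  UDL 45: wL⁴/(8EI) = 56250/EI
  δ_0 = 61748/EI
Flexibility coefficient — unit upward force at E: δ_{EE} = L³/(3EI) = 333.3/EI.
Compatibility at E: δ_0 − R_E·δ_{EE} = 0, so R_E = 61748/333.3 = 185.2 kN.

R_E = 185.2 kN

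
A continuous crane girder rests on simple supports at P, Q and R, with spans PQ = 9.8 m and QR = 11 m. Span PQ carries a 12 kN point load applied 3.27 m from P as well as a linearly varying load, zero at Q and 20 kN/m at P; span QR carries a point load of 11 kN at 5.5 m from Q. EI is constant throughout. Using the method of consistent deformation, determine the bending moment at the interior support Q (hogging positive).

M_Q = 73 kN·m

Take M_Q as the redundant. Released structure: two simple spans PQ and QR with a hinge at Q.
Rotations at Q on the released spans (each span's end-slope, ×1/EI):
  span PQ: point load 12 at a = 3.27: Pab(L + a)/(6LEI) = 56.96/EI
  span PQ: triangular load, peak 20: 7w₀L³/(360EI) = 366/EI
  span QR: point load 11 at a = 5.5: Pab(L + b)/(6LEI) = 83.19/EI
  relative rotation θ_0 = (423 + 83.19)/EI = 506.2/EI
A unit hogging moment at Q produces rotation L₁/(3EI) + L₂/(3EI) = 6.933/EI.
Slope continuity at Q: θ_0 = M_Q·6.933/EI, so M_Q = 506.2/6.933 = 73 kN·m (hogging).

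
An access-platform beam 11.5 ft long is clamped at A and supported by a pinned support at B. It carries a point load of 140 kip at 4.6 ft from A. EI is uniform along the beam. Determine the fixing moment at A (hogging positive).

Release the roller at B. Primary structure: cantilever fixed at A.
Deflection at B on the released cantilever, summing each load's contribution:
  point load 140 at a = 4.6: Pa²(3L − a)/(6EI) = 14763/EI
Tip deflection under a unit load at B: L³/(3EI) = 507/EI.
Compatibility at B: δ_0 − R_B·δ_{BB} = 0, so R_B = 14763/507 = 29.12 kip.
Moment equilibrium about A: M_A = Σ(load moments about A) − R_B·L = 644 − 29.12×11.5 = 309.1 kip·ft.

M_A = 309.1 kip·ft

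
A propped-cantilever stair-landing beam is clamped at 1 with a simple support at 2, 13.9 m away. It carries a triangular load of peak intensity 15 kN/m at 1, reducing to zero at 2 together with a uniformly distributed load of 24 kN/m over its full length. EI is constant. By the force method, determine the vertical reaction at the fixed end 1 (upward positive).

R_1 = 291.9 kN

Release the roller at 2. Primary structure: cantilever fixed at 1.
Free-end deflection of the primary structure under the applied loading (downward +):
  triangular load, peak 15 at the fixed end: w₀L⁴/(30EI) = 18665/EI
  UDL 24: wL⁴/(8EI) = 111990/EI
  δ_0 = 130655/EI
Tip deflection under a unit load at 2: L³/(3EI) = 895.2/EI.
Compatibility at 2: δ_0 − R_2·δ_{22} = 0, so R_2 = 130655/895.2 = 145.9 kN.
Vertical equilibrium: R_1 = ΣP − R_2 = 437.9 − 145.9 = 291.9 kN.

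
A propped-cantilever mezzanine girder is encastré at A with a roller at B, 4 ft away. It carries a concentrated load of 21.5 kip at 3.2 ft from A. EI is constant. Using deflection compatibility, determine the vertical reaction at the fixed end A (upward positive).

R_A = 6.364 kip

Release the roller at B. Primary structure: cantilever fixed at A.
Deflection at B on the released cantilever, summing each load's contribution:
  point load 21.5 at a = 3.2: Pa²(3L − a)/(6EI) = 322.9/EI
Tip deflection under a unit load at B: L³/(3EI) = 21.33/EI.
The prop prevents deflection at B: R_B = δ_0/δ_{BB} = 322.9/21.33 = 15.14 kip.
Vertical equilibrium: R_A = ΣP − R_B = 21.5 − 15.14 = 6.364 kip.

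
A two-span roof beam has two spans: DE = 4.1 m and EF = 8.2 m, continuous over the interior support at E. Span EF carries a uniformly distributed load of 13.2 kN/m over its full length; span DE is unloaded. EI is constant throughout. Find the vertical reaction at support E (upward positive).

R_E = 81.18 kN

Release continuity at E by inserting a hinge; the redundant is the internal moment M_E. The primary structure is two simply-supported spans DE and EF.
Rotations at E on the released spans (each span's end-slope, ×1/EI):
  span EF: UDL 13.2: wL³/(24EI) = 303.3/EI
  relative rotation θ_0 = (0 + 303.3)/EI = 303.3/EI
A unit hogging moment at E produces rotation L₁/(3EI) + L₂/(3EI) = 4.1/EI.
Compatibility: M_E·(L₁+L₂)/(3EI) = θ_0, giving M_E = 73.96 kN·m (hogging).
Span DE, ΣM about D with M_E applied at E: R_E^{DE}·4.1 = 0 + 73.96, so R_E^{DE} = 18.04 kN and R_D = 0 − 18.04 = -18.04 kN.
Span EF, ΣM about F: R_E^{EF}·8.2 = 443.8 + 73.96, so R_E^{EF} = 63.14 kN and R_F = 108.2 − 63.14 = 45.1 kN.
R_E = 18.04 + 63.14 = 81.18 kN.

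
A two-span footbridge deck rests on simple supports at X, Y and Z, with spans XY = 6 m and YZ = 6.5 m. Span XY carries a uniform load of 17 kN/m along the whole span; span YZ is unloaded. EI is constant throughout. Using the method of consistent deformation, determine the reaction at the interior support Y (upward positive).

R_Y = 62.77 kN

Insert a hinge at Y; M_Y is the redundant, and each span becomes simply supported.
End slopes at the hinge Y, treating each span as simply supported:
  span XY: UDL 17: wL³/(24EI) = 153/EI
  relative rotation θ_0 = (153 + 0)/EI = 153/EI
A unit hogging moment at Y produces rotation L₁/(3EI) + L₂/(3EI) = 4.167/EI.
Slope continuity at Y: θ_0 = M_Y·4.167/EI, so M_Y = 153/4.167 = 36.72 kN·m (hogging).
Span XY, ΣM about X with M_Y applied at Y: R_Y^{XY}·6 = 306 + 36.72, so R_Y^{XY} = 57.12 kN and R_X = 102 − 57.12 = 44.88 kN.
Span YZ, ΣM about Z: R_Y^{YZ}·6.5 = 0 + 36.72, so R_Y^{YZ} = 5.649 kN and R_Z = 0 − 5.649 = -5.649 kN.
R_Y = 57.12 + 5.649 = 62.77 kN.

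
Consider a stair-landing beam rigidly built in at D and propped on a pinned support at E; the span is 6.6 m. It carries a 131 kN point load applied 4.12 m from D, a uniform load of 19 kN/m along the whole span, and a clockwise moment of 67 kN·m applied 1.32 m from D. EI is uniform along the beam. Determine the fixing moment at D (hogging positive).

Choose R_E as the redundant. The primary structure is the cantilever fixed at D.
Free-end deflection of the primary structure under the applied loading (downward +):
  point load 131 at a = 4.12: Pa²(3L − a)/(6EI) = 5811/EI
  UDL 19: wL⁴/(8EI) = 4506/EI
  clockwise couple 67 at a = 1.32: M₀a(2L − a)/(2EI) = 525.3/EI
  δ_0 = 10843/EI
Tip deflection under a unit load at E: L³/(3EI) = 95.83/EI.
Compatibility at E: δ_0 − R_E·δ_{EE} = 0, so R_E = 10843/95.83 = 113.1 kN.
Moment equilibrium about D: M_D = Σ(load moments about D) − R_E·L = 1021 − 113.1×6.6 = 273.8 kN·m.

M_D = 273.8 kN·m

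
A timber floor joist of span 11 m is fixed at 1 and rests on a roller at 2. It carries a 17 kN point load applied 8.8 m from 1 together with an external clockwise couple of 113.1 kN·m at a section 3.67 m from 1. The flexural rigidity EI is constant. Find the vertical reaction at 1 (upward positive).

R_1 = -3.542 kN

Remove the prop at 2; the released (primary) structure is a cantilever built in at 1.
Primary-structure tip deflection at 2 by superposition:
  point load 17 at a = 8.8: Pa²(3L − a)/(6EI) = 5310/EI
  clockwise couple 113.1 at a = 3.67: M₀a(2L − a)/(2EI) = 3804/EI
  δ_0 = 9114/EI
Tip deflection under a unit load at 2: L³/(3EI) = 443.7/EI.
The prop prevents deflection at 2: R_2 = δ_0/δ_{22} = 9114/443.7 = 20.54 kN.
Vertical equilibrium: R_1 = ΣP − R_2 = 17 − 20.54 = -3.542 kN.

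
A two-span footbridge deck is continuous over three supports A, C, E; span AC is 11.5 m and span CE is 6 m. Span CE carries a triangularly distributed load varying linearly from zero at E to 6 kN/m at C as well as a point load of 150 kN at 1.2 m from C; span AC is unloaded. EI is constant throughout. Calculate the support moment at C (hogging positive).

M_C = 49.37 kN·m

Take M_C as the redundant. Released structure: two simple spans AC and CE with a hinge at C.
End slopes at the hinge C, treating each span as simply supported:
  span CE: triangular load, peak 6: w₀L³/(45EI) = 28.8/EI
  span CE: point load 150 at a = 1.2: Pab(L + b)/(6LEI) = 259.2/EI
  relative rotation θ_0 = (0 + 288)/EI = 288/EI
A unit hogging moment at C produces rotation L₁/(3EI) + L₂/(3EI) = 5.833/EI.
Slope continuity at C: θ_0 = M_C·5.833/EI, so M_C = 288/5.833 = 49.37 kN·m (hogging).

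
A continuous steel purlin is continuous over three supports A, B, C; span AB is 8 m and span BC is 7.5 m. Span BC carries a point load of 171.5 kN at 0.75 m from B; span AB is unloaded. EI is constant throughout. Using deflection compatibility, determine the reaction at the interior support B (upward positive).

R_B = 168.1 kN

Release continuity at B by inserting a hinge; the redundant is the internal moment M_B. The primary structure is two simply-supported spans AB and BC.
Discontinuity in slope at B on the released structure — sum the simple-span end rotations:
  span BC: point load 171.5 at a = 0.75: Pab(L + b)/(6LEI) = 274.9/EI
  relative rotation θ_0 = (0 + 274.9)/EI = 274.9/EI
A unit hogging moment at B produces rotation L₁/(3EI) + L₂/(3EI) = 5.167/EI.
Compatibility: M_B·(L₁+L₂)/(3EI) = θ_0, giving M_B = 53.21 kN·m (hogging).
Span AB, ΣM about A with M_B applied at B: R_B^{AB}·8 = 0 + 53.21, so R_B^{AB} = 6.652 kN and R_A = 0 − 6.652 = -6.652 kN.
Span BC, ΣM about C: R_B^{BC}·7.5 = 1158 + 53.21, so R_B^{BC} = 161.4 kN and R_C = 171.5 − 161.4 = 10.05 kN.
R_B = 6.652 + 161.4 = 168.1 kN.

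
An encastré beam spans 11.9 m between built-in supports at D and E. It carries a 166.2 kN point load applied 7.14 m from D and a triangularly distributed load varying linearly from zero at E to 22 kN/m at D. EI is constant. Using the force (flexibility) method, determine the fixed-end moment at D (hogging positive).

Release both end moments; the primary structure is a simply-supported span DE with redundants M_D and M_E.
On the primary (simply-supported) span, the end slopes from the loading are:
  at D: point load 166.2 at a = 7.14: Pab(L + b)/(6LEI) = 1318/EI
  at E: point load 166.2 at a = 7.14: Pab(L + a)/(6LEI) = 1506/EI
  at D: triangular load, peak 22: w₀L³/(45EI) = 823.9/EI
  at E: triangular load, peak 22: 7w₀L³/(360EI) = 720.9/EI
  θ_D0 = 2142/EI,  θ_E0 = 2227/EI
Flexibility coefficients: a unit moment at one end gives L/(3EI) there and L/(6EI) at the far end, so f₁₁ = f₂₂ = 3.967/EI and f₁₂ = f₂₁ = 1.983/EI.
Compatibility — zero rotation at each built-in end:
  3.967 M_D + 1.983 M_E = 2142
  1.983 M_D + 3.967 M_E = 2227
Solving the pair gives M_D = 345.6 kN·m and M_E = 388.6 kN·m (hogging).

M_D = 345.6 kN·m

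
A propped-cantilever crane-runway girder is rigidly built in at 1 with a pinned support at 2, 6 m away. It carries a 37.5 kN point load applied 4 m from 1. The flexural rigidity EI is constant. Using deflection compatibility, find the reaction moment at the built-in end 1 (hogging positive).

Choose R_2 as the redundant. The primary structure is the cantilever fixed at 1.
Downward deflection at the released point 2 due to the loads:
  point load 37.5 at a = 4: Pa²(3L − a)/(6EI) = 1400/EI
Flexibility coefficient — unit upward force at 2: δ_{22} = L³/(3EI) = 72/EI.
Compatibility at 2: δ_0 − R_2·δ_{22} = 0, so R_2 = 1400/72 = 19.44 kN.
Moment equilibrium about 1: M_1 = Σ(load moments about 1) − R_2·L = 150 − 19.44×6 = 33.33 kN·m.

M_1 = 33.33 kN·m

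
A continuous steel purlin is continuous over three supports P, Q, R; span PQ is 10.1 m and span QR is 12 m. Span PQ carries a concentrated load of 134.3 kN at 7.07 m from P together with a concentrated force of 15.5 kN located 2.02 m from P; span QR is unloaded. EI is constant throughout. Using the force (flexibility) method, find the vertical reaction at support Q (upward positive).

R_Q = 118.5 kN

Release continuity at Q by inserting a hinge; the redundant is the internal moment M_Q. The primary structure is two simply-supported spans PQ and QR.
End slopes at the hinge Q, treating each span as simply supported:
  span PQ: point load 134.3 at a = 7.07: Pab(L + a)/(6LEI) = 815.1/EI
  span PQ: point load 15.5 at a = 2.02: Pab(L + a)/(6LEI) = 50.6/EI
  relative rotation θ_0 = (865.7 + 0)/EI = 865.7/EI
A unit hogging moment at Q produces rotation L₁/(3EI) + L₂/(3EI) = 7.367/EI.
Compatibility: M_Q·(L₁+L₂)/(3EI) = θ_0, giving M_Q = 117.5 kN·m (hogging).
Span PQ, ΣM about P with M_Q applied at Q: R_Q^{PQ}·10.1 = 980.8 + 117.5, so R_Q^{PQ} = 108.7 kN and R_P = 149.8 − 108.7 = 41.05 kN.
Span QR, ΣM about R: R_Q^{QR}·12 = 0 + 117.5, so R_Q^{QR} = 9.793 kN and R_R = 0 − 9.793 = -9.793 kN.
R_Q = 108.7 + 9.793 = 118.5 kN.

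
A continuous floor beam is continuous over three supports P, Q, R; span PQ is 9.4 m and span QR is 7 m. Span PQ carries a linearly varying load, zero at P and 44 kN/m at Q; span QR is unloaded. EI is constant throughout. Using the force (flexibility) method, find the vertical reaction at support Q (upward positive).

R_Q = 174.9 kN

Release continuity at Q by inserting a hinge; the redundant is the internal moment M_Q. The primary structure is two simply-supported spans PQ and QR.
End slopes at the hinge Q, treating each span as simply supported:
  span PQ: triangular load, peak 44: w₀L³/(45EI) = 812.1/EI
  relative rotation θ_0 = (812.1 + 0)/EI = 812.1/EI
A unit hogging moment at Q produces rotation L₁/(3EI) + L₂/(3EI) = 5.467/EI.
Compatibility: M_Q·(L₁+L₂)/(3EI) = θ_0, giving M_Q = 148.6 kN·m (hogging).
Span PQ, ΣM about P with M_Q applied at Q: R_Q^{PQ}·9.4 = 1296 + 148.6, so R_Q^{PQ} = 153.7 kN and R_P = 206.8 − 153.7 = 53.13 kN.
Span QR, ΣM about R: R_Q^{QR}·7 = 0 + 148.6, so R_Q^{QR} = 21.22 kN and R_R = 0 − 21.22 = -21.22 kN.
R_Q = 153.7 + 21.22 = 174.9 kN.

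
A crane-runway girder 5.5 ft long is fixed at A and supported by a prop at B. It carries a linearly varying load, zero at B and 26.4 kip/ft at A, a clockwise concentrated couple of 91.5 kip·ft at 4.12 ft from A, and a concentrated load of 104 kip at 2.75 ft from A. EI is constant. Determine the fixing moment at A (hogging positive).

M_A = 123.4 kip·ft

Remove the prop at B; the released (primary) structure is a cantilever built in at A.
Deflection at B on the released cantilever, summing each load's contribution:
  triangular load, peak 26.4 at the fixed end: w₀L⁴/(30EI) = 805.3/EI
  clockwise couple 91.5 at a = 4.12: M₀a(2L − a)/(2EI) = 1297/EI
  point load 104 at a = 2.75: Pa²(3L − a)/(6EI) = 1802/EI
  δ_0 = 3904/EI
Flexibility coefficient — unit upward force at B: δ_{BB} = L³/(3EI) = 55.46/EI.
Compatibility at B: δ_0 − R_B·δ_{BB} = 0, so R_B = 3904/55.46 = 70.4 kip.
Moment equilibrium about A: M_A = Σ(load moments about A) − R_B·L = 510.6 − 70.4×5.5 = 123.4 kip·ft.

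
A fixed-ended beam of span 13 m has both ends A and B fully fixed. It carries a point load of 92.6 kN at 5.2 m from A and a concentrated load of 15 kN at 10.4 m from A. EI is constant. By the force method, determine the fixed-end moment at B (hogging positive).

M_B = 140.5 kN·m

Take the two fixed-end moments M_A, M_B as redundants; the released structure is the simple span AB.
End rotations of the released simple span under the applied load (×1/EI):
  at A: point load 92.6 at a = 5.2: Pab(L + b)/(6LEI) = 1002/EI
  at B: point load 92.6 at a = 5.2: Pab(L + a)/(6LEI) = 876.4/EI
  at A: point load 15 at a = 10.4: Pab(L + b)/(6LEI) = 81.12/EI
  at B: point load 15 at a = 10.4: Pab(L + a)/(6LEI) = 121.7/EI
  θ_A0 = 1083/EI,  θ_B0 = 998/EI
Flexibility coefficients: a unit moment at one end gives L/(3EI) there and L/(6EI) at the far end, so f₁₁ = f₂₂ = 4.333/EI and f₁₂ = f₂₁ = 2.167/EI.
Compatibility — zero rotation at each built-in end:
  4.333 M_A + 2.167 M_B = 1083
  2.167 M_A + 4.333 M_B = 998
Solving the pair gives M_A = 179.6 kN·m and M_B = 140.5 kN·m (hogging).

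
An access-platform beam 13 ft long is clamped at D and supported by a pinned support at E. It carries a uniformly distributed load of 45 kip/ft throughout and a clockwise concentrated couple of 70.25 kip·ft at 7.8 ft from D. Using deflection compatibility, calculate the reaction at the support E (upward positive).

Release the roller at E. Primary structure: cantilever fixed at D.
Deflection at E on the released cantilever, summing each load's contribution:
  UDL 45: wL⁴/(8EI) = 160656/EI
  clockwise couple 70.25 at a = 7.8: M₀a(2L − a)/(2EI) = 4986/EI
  δ_0 = 165642/EI
Flexibility coefficient — unit upward force at E: δ_{EE} = L³/(3EI) = 732.3/EI.
The prop prevents deflection at E: R_E = δ_0/δ_{EE} = 165642/732.3 = 226.2 kip.

R_E = 226.2 kip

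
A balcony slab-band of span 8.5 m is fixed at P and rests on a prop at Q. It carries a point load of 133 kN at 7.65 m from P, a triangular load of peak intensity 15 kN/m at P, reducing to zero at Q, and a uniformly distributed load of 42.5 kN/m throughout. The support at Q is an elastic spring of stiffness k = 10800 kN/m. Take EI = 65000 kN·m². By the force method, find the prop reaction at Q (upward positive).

R_Q = 253.9 kN

Choose R_Q as the redundant. The primary structure is the cantilever fixed at P.
Downward deflection at the released point Q due to the loads:
  point load 133 at a = 7.65: Pa²(3L − a)/(6EI) = 23156/EI
  triangular load, peak 15 at the fixed end: w₀L⁴/(30EI) = 2610/EI
  UDL 42.5: wL⁴/(8EI) = 27732/EI
  δ_0 = 53498/EI
Tip deflection under a unit load at Q: L³/(3EI) = 204.7/EI.
With EI = 65000 kN·m²: δ_0 = 0.82304 m and δ_{QQ} = 0.003149 m/kN.
Compatibility — the spring shortens by R_Q/k under the reaction it provides: δ_0 − R_Q·δ_{QQ} = R_Q/k. With 1/k = 0.000093 m/kN, R_Q = δ_0 / (δ_{QQ} + 1/k) = 0.82304 / (0.003149 + 0.000093) = 253.9 kN.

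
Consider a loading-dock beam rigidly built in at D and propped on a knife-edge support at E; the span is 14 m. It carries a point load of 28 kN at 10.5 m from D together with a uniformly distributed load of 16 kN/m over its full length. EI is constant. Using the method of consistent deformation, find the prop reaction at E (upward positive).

R_E = 101.7 kN

Remove the prop at E; the released (primary) structure is a cantilever built in at D.
Deflection at E on the released cantilever, summing each load's contribution:
  point load 28 at a = 10.5: Pa²(3L − a)/(6EI) = 16207/EI
  UDL 16: wL⁴/(8EI) = 76832/EI
  δ_0 = 93039/EI
Tip deflection under a unit load at E: L³/(3EI) = 914.7/EI.
The prop prevents deflection at E: R_E = δ_0/δ_{EE} = 93039/914.7 = 101.7 kN.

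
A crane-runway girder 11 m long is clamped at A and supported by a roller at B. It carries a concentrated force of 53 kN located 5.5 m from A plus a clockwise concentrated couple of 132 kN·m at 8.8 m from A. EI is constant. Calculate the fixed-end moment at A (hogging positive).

M_A = 51.23 kN·m

Release the roller at B. Primary structure: cantilever fixed at A.
Free-end deflection of the primary structure under the applied loading (downward +):
  point load 53 at a = 5.5: Pa²(3L − a)/(6EI) = 7348/EI
  clockwise couple 132 at a = 8.8: M₀a(2L − a)/(2EI) = 7667/EI
  δ_0 = 15015/EI
Tip deflection under a unit load at B: L³/(3EI) = 443.7/EI.
Compatibility at B: δ_0 − R_B·δ_{BB} = 0, so R_B = 15015/443.7 = 33.84 kN.
Moment equilibrium about A: M_A = Σ(load moments about A) − R_B·L = 423.5 − 33.84×11 = 51.23 kN·m.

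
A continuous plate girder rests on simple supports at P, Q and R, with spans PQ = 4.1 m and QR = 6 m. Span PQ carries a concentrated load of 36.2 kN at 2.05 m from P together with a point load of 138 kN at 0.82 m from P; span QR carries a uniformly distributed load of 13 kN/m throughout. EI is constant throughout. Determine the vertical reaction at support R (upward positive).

Take M_Q as the redundant. Released structure: two simple spans PQ and QR with a hinge at Q.
End slopes at the hinge Q, treating each span as simply supported:
  span PQ: point load 36.2 at a = 2.05: Pab(L + a)/(6LEI) = 38.03/EI
  span PQ: point load 138 at a = 0.82: Pab(L + a)/(6LEI) = 74.23/EI
  span QR: UDL 13: wL³/(24EI) = 117/EI
  relative rotation θ_0 = (112.3 + 117)/EI = 229.3/EI
A unit hogging moment at Q produces rotation L₁/(3EI) + L₂/(3EI) = 3.367/EI.
Compatibility: M_Q·(L₁+L₂)/(3EI) = θ_0, giving M_Q = 68.1 kN·m (hogging).
Span QR, ΣM about R: R_Q^{QR}·6 = 234 + 68.1, so R_Q^{QR} = 50.35 kN and R_R = 78 − 50.35 = 27.65 kN.

R_R = 27.65 kN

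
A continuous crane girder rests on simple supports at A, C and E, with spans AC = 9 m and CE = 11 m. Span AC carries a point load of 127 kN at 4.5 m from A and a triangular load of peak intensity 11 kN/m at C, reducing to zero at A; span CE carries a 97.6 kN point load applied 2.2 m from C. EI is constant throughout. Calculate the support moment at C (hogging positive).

Insert a hinge at C; M_C is the redundant, and each span becomes simply supported.
End slopes at the hinge C, treating each span as simply supported:
  span AC: point load 127 at a = 4.5: Pab(L + a)/(6LEI) = 642.9/EI
  span AC: triangular load, peak 11: w₀L³/(45EI) = 178.2/EI
  span CE: point load 97.6 at a = 2.2: Pab(L + b)/(6LEI) = 566.9/EI
  relative rotation θ_0 = (821.1 + 566.9)/EI = 1388/EI
A unit hogging moment at C produces rotation L₁/(3EI) + L₂/(3EI) = 6.667/EI.
Compatibility: M_C·(L₁+L₂)/(3EI) = θ_0, giving M_C = 208.2 kN·m (hogging).

M_C = 208.2 kN·m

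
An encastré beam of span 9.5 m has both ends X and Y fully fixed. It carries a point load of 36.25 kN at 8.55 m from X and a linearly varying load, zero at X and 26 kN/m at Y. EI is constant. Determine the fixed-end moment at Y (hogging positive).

M_Y = 145.2 kN·m

Release both end moments; the primary structure is a simply-supported span XY with redundants M_X and M_Y.
Simple-span end rotations at X and Y under the given loads:
  at X: point load 36.25 at a = 8.55: Pab(L + b)/(6LEI) = 53.98/EI
  at Y: point load 36.25 at a = 8.55: Pab(L + a)/(6LEI) = 93.24/EI
  at X: triangular load, peak 26: 7w₀L³/(360EI) = 433.5/EI
  at Y: triangular load, peak 26: w₀L³/(45EI) = 495.4/EI
  θ_X0 = 487.4/EI,  θ_Y0 = 588.6/EI
Flexibility coefficients: a unit moment at one end gives L/(3EI) there and L/(6EI) at the far end, so f₁₁ = f₂₂ = 3.167/EI and f₁₂ = f₂₁ = 1.583/EI.
Compatibility — zero rotation at each built-in end:
  3.167 M_X + 1.583 M_Y = 487.4
  1.583 M_X + 3.167 M_Y = 588.6
Solving the pair gives M_X = 81.32 kN·m and M_Y = 145.2 kN·m (hogging).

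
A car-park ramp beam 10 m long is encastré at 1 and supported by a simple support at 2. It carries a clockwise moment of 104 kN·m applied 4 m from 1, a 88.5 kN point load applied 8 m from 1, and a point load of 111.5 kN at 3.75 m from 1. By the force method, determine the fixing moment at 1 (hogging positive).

M_1 = 301.4 kN·m

Remove the prop at 2; the released (primary) structure is a cantilever built in at 1.
Deflection at 2 on the released cantilever, summing each load's contribution:
  clockwise couple 104 at a = 4: M₀a(2L − a)/(2EI) = 3328/EI
  point load 88.5 at a = 8: Pa²(3L − a)/(6EI) = 20768/EI
  point load 111.5 at a = 3.75: Pa²(3L − a)/(6EI) = 6860/EI
  δ_0 = 30956/EI
Flexibility coefficient — unit upward force at 2: δ_{22} = L³/(3EI) = 333.3/EI.
Compatibility at 2: δ_0 − R_2·δ_{22} = 0, so R_2 = 30956/333.3 = 92.87 kN.
Moment equilibrium about 1: M_1 = Σ(load moments about 1) − R_2·L = 1230 − 92.87×10 = 301.4 kN·m.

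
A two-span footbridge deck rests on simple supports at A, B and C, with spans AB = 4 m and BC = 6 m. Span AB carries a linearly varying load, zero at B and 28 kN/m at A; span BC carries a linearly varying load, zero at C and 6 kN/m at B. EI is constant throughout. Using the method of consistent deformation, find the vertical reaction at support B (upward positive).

Insert a hinge at B; M_B is the redundant, and each span becomes simply supported.
End slopes at the hinge B, treating each span as simply supported:
  span AB: triangular load, peak 28: 7w₀L³/(360EI) = 34.84/EI
  span BC: triangular load, peak 6: w₀L³/(45EI) = 28.8/EI
  relative rotation θ_0 = (34.84 + 28.8)/EI = 63.64/EI
A unit hogging moment at B produces rotation L₁/(3EI) + L₂/(3EI) = 3.333/EI.
Compatibility: M_B·(L₁+L₂)/(3EI) = θ_0, giving M_B = 19.09 kN·m (hogging).
Span AB, ΣM about A with M_B applied at B: R_B^{AB}·4 = 74.67 + 19.09, so R_B^{AB} = 23.44 kN and R_A = 56 − 23.44 = 32.56 kN.
Span BC, ΣM about C: R_B^{BC}·6 = 72 + 19.09, so R_B^{BC} = 15.18 kN and R_C = 18 − 15.18 = 2.818 kN.
R_B = 23.44 + 15.18 = 38.62 kN.

R_B = 38.62 kN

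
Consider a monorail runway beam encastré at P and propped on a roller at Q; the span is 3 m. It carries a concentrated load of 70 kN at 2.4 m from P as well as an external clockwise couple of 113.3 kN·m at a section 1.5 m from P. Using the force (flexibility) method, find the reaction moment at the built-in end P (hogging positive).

Take the reaction at Q as the redundant and release it; the primary structure is a cantilever fixed at P.
Primary-structure tip deflection at Q by superposition:
  point load 70 at a = 2.4: Pa²(3L − a)/(6EI) = 443.5/EI
  clockwise couple 113.3 at a = 1.5: M₀a(2L − a)/(2EI) = 382.4/EI
  δ_0 = 825.9/EI
Tip deflection under a unit load at Q: L³/(3EI) = 9/EI.
The prop prevents deflection at Q: R_Q = δ_0/δ_{QQ} = 825.9/9 = 91.77 kN.
Moment equilibrium about P: M_P = Σ(load moments about P) − R_Q·L = 281.3 − 91.77×3 = 5.997 kN·m.

M_P = 5.997 kN·m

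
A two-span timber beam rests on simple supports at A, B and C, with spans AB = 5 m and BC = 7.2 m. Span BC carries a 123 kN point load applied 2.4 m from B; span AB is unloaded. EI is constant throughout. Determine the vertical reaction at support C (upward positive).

R_C = 27.56 kN

Insert a hinge at B; M_B is the redundant, and each span becomes simply supported.
Discontinuity in slope at B on the released structure — sum the simple-span end rotations:
  span BC: point load 123 at a = 2.4: Pab(L + b)/(6LEI) = 393.6/EI
  relative rotation θ_0 = (0 + 393.6)/EI = 393.6/EI
A unit hogging moment at B produces rotation L₁/(3EI) + L₂/(3EI) = 4.067/EI.
Slope continuity at B: θ_0 = M_B·4.067/EI, so M_B = 393.6/4.067 = 96.79 kN·m (hogging).
Span BC, ΣM about C: R_B^{BC}·7.2 = 590.4 + 96.79, so R_B^{BC} = 95.44 kN and R_C = 123 − 95.44 = 27.56 kN.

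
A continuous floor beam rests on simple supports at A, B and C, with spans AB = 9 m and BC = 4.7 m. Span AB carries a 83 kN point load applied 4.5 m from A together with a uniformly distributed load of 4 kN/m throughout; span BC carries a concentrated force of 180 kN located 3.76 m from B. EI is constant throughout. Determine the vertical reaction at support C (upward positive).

Take M_B as the redundant. Released structure: two simple spans AB and BC with a hinge at B.
Rotations at B on the released spans (each span's end-slope, ×1/EI):
  span AB: point load 83 at a = 4.5: Pab(L + a)/(6LEI) = 420.2/EI
  span AB: UDL 4: wL³/(24EI) = 121.5/EI
  span BC: point load 180 at a = 3.76: Pab(L + b)/(6LEI) = 127.2/EI
  relative rotation θ_0 = (541.7 + 127.2)/EI = 668.9/EI
A unit hogging moment at B produces rotation L₁/(3EI) + L₂/(3EI) = 4.567/EI.
Compatibility: M_B·(L₁+L₂)/(3EI) = θ_0, giving M_B = 146.5 kN·m (hogging).
Span BC, ΣM about C: R_B^{BC}·4.7 = 169.2 + 146.5, so R_B^{BC} = 67.17 kN and R_C = 180 − 67.17 = 112.8 kN.

R_C = 112.8 kN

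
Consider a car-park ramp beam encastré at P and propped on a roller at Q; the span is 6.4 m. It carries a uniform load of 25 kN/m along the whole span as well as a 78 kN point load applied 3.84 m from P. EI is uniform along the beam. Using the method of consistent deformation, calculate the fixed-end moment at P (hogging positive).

Release the roller at Q. Primary structure: cantilever fixed at P.
Free-end deflection of the primary structure under the applied loading (downward +):
  UDL 25: wL⁴/(8EI) = 5243/EI
  point load 78 at a = 3.84: Pa²(3L − a)/(6EI) = 2944/EI
  δ_0 = 8187/EI
Tip deflection under a unit load at Q: L³/(3EI) = 87.38/EI.
The prop prevents deflection at Q: R_Q = δ_0/δ_{QQ} = 8187/87.38 = 93.7 kN.
Moment equilibrium about P: M_P = Σ(load moments about P) − R_Q·L = 811.5 − 93.7×6.4 = 211.9 kN·m.

M_P = 211.9 kN·m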